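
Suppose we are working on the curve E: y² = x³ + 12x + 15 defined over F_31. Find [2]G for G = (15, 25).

tangent at (15, 25): λ = (3·15² + 12)/(2·25) ≡ 5/19. 19⁻¹ ≡ 18 (mod 31), so λ ≡ 5·18 ≡ 28.
  x = λ² - 15 - 15 = 784 - 30 ≡ 10; y = λ·(15 - 10) - 25 ≡ 22. → (10, 22)

(10, 22)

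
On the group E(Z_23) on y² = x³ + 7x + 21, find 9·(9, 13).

O

Write Q = (9, 13).
Repeated addition: build up to 9Q.
2Q: tangent at (9, 13): λ = (3·9² + 7)/(2·13) ≡ 20/3. 3⁻¹ ≡ 8 (mod 23) since 3·8 = 24 ≡ 1, so λ ≡ 20·8 ≡ 22.
  x = λ² - 9 - 9 = 484 - 18 ≡ 6; y = λ·(9 - 6) - 13 ≡ 7. → (6, 7)
3Q: (6, 7) + (9, 13). λ = (13 - 7)/(9 - 6) ≡ 6/3 mod 23. 3⁻¹ ≡ 8 (mod 23), so λ ≡ 2.
  x = λ² - 6 - 9 = 4 - 15 ≡ 12; y = λ·(6 - 12) - 7 ≡ 4. → (12, 4)
4Q: (12, 4) + (9, 13). λ = (13 - 4)/(9 - 12) ≡ 9/20 mod 23. 20⁻¹ ≡ 15 (mod 23), so λ ≡ 20.
  x = λ² - 12 - 9 = 400 - 21 ≡ 11; y = λ·(12 - 11) - 4 ≡ 16. → (11, 16)
5Q: (11, 16) + (9, 13). λ = (13 - 16)/(9 - 11) ≡ 20/21 mod 23. 21⁻¹ ≡ 11 (mod 23), so λ ≡ 13.
  x = λ² - 11 - 9 = 169 - 20 ≡ 11; y = λ·(11 - 11) - 16 ≡ 7. → (11, 7)
6Q: (11, 7) + (9, 13). λ = (13 - 7)/(9 - 11) ≡ 6/21 mod 23. 21⁻¹ ≡ 11 (mod 23), so λ ≡ 20.
  x = λ² - 11 - 9 = 400 - 20 ≡ 12; y = λ·(11 - 12) - 7 ≡ 19. → (12, 19)
7Q: (12, 19) + (9, 13). λ = (13 - 19)/(9 - 12) ≡ 17/20 mod 23. 20⁻¹ ≡ 15 (mod 23), so λ ≡ 2.
  x = λ² - 12 - 9 = 4 - 21 ≡ 6; y = λ·(12 - 6) - 19 ≡ 16. → (6, 16)
8Q: (6, 16) + (9, 13). λ = (13 - 16)/(9 - 6) ≡ 20/3 mod 23. 3⁻¹ ≡ 8 (mod 23) since 3·8 = 24 ≡ 1, so λ ≡ 22.
  x = λ² - 6 - 9 = 484 - 15 ≡ 9; y = λ·(6 - 9) - 16 ≡ 10. → (9, 10)
9Q: (9, 10) + (9, 13): same x and y₁ ≡ -y₂, so the sum is the point at infinity.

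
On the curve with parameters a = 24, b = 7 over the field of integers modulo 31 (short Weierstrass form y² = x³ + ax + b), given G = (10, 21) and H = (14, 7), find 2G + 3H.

(28, 30)

First 2G:
Repeated addition: build up to 2G.
2G: tangent at (10, 21): λ = (3·10² + 24)/(2·21) ≡ 14/11. 11⁻¹ ≡ 17 (mod 31) since 11·17 = 187 ≡ 1, so λ ≡ 14·17 ≡ 21.
  x = λ² - 10 - 10 = 441 - 20 ≡ 18; y = λ·(10 - 18) - 21 ≡ 28. → (18, 28)
2G = (18, 28).
Next 3H:
Repeated addition: build up to 3H.
2H: tangent at (14, 7): λ = (3·14² + 24)/(2·7) ≡ 23/14. 14⁻¹ ≡ 20 (mod 31) since 14·20 = 280 ≡ 1, so λ ≡ 23·20 ≡ 26.
  x = λ² - 14 - 14 = 676 - 28 ≡ 28; y = λ·(14 - 28) - 7 ≡ 1. → (28, 1)
3H: (28, 1) + (14, 7). λ = (7 - 1)/(14 - 28) ≡ 6/17 mod 31. 17⁻¹ ≡ 11 (mod 31), so λ ≡ 4.
  x = λ² - 28 - 14 = 16 - 42 ≡ 5; y = λ·(28 - 5) - 1 ≡ 29. → (5, 29)
3H = (5, 29).
Finally 2G + 3H:
(18, 28) + (5, 29). λ = (29 - 28)/(5 - 18) ≡ 1/18 mod 31. 18⁻¹ ≡ 19 (mod 31), so λ ≡ 19.
  x = λ² - 18 - 5 = 361 - 23 ≡ 28; y = λ·(18 - 28) - 28 ≡ 30. → (28, 30)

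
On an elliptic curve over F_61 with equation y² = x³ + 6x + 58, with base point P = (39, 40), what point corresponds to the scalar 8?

(54, 10)

Repeated addition: build up to 8P.
2P: tangent at (39, 40): λ = (3·39² + 6)/(2·40) ≡ 55/19. 19⁻¹ ≡ 45 (mod 61) since 19·45 = 855 ≡ 1, so λ ≡ 55·45 ≡ 35.
  x = λ² - 39 - 39 = 1225 - 78 ≡ 49; y = λ·(39 - 49) - 40 ≡ 37. → (49, 37)
3P: (49, 37) + (39, 40). λ = (40 - 37)/(39 - 49) ≡ 3/51 mod 61. 51⁻¹ ≡ 6 (mod 61) since 51·6 = 306 ≡ 1, so λ ≡ 18.
  x = λ² - 49 - 39 = 324 - 88 ≡ 53; y = λ·(49 - 53) - 37 ≡ 13. → (53, 13)
4P: (53, 13) + (39, 40). λ = (40 - 13)/(39 - 53) ≡ 27/47 mod 61. 47⁻¹ ≡ 13 (mod 61), so λ ≡ 46.
  x = λ² - 53 - 39 = 2116 - 92 ≡ 11; y = λ·(53 - 11) - 13 ≡ 28. → (11, 28)
5P: (11, 28) + (39, 40). λ = (40 - 28)/(39 - 11) ≡ 12/28 mod 61. 28⁻¹ ≡ 24 (mod 61) since 28·24 = 672 ≡ 1, so λ ≡ 44.
  x = λ² - 11 - 39 = 1936 - 50 ≡ 56; y = λ·(11 - 56) - 28 ≡ 5. → (56, 5)
6P: (56, 5) + (39, 40). λ = (40 - 5)/(39 - 56) ≡ 35/44 mod 61. 44⁻¹ ≡ 43 (mod 61) since 44·43 = 1892 ≡ 1, so λ ≡ 41.
  x = λ² - 56 - 39 = 1681 - 95 ≡ 0; y = λ·(56 - 0) - 5 ≡ 34. → (0, 34)
7P: (0, 34) + (39, 40). λ = (40 - 34)/(39 - 0) ≡ 6/39 mod 61. 39⁻¹ ≡ 36 (mod 61), so λ ≡ 33.
  x = λ² - 0 - 39 = 1089 - 39 ≡ 13; y = λ·(0 - 13) - 34 ≡ 25. → (13, 25)
8P: (13, 25) + (39, 40). λ = (40 - 25)/(39 - 13) ≡ 15/26 mod 61. 26⁻¹ ≡ 54 (mod 61) since 26·54 = 1404 ≡ 1, so λ ≡ 17.
  x = λ² - 13 - 39 = 289 - 52 ≡ 54; y = λ·(13 - 54) - 25 ≡ 10. → (54, 10)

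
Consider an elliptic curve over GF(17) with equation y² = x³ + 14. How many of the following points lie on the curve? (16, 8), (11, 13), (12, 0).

(16, 8): 8² ≡ 13, rhs ≡ 13 → on.
(11, 13): 13² ≡ 16, rhs ≡ 2 → off.
(12, 0): 0² ≡ 0, rhs ≡ 8 → off.

1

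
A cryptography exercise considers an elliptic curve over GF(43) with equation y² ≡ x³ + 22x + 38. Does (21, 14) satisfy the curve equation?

y² = 14² ≡ 24; x³ + 22x + 38 = 9761 ≡ 0 (mod 43). 24 ≠ 0.

no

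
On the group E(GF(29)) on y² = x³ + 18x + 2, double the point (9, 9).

tangent at (9, 9): λ = (3·9² + 18)/(2·9) ≡ 0/18. 18⁻¹ ≡ 21 (mod 29), so λ ≡ 0·21 ≡ 0.
  x = λ² - 9 - 9 = 0 - 18 ≡ 11; y = λ·(9 - 11) - 9 ≡ 20. → (11, 20)

(11, 20)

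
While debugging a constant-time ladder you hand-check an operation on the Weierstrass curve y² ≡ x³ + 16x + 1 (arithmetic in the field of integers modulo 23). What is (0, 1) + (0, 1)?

(18, 16)

tangent at (0, 1): λ = (3·0² + 16)/(2·1) ≡ 16/2. 2⁻¹ ≡ 12 (mod 23), so λ ≡ 16·12 ≡ 8.
  x = λ² - 0 - 0 = 64 - 0 ≡ 18; y = λ·(0 - 18) - 1 ≡ 16. → (18, 16)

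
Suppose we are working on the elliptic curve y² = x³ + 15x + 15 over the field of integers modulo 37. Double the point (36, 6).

tangent at (36, 6): λ = (3·36² + 15)/(2·6) ≡ 18/12. 12⁻¹ ≡ 34 (mod 37) since 12·34 = 408 ≡ 1, so λ ≡ 18·34 ≡ 20.
  x = λ² - 36 - 36 = 400 - 72 ≡ 32; y = λ·(36 - 32) - 6 ≡ 0. → (32, 0)

(32, 0)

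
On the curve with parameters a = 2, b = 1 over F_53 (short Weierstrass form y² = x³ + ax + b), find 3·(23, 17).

(48, 5)

Write Q = (23, 17).
Repeated addition: build up to 3Q.
2Q: tangent at (23, 17): λ = (3·23² + 2)/(2·17) ≡ 52/34. 34⁻¹ ≡ 39 (mod 53) since 34·39 = 1326 ≡ 1, so λ ≡ 52·39 ≡ 14.
  x = λ² - 23 - 23 = 196 - 46 ≡ 44; y = λ·(23 - 44) - 17 ≡ 7. → (44, 7)
3Q: (44, 7) + (23, 17). λ = (17 - 7)/(23 - 44) ≡ 10/32 mod 53. 32⁻¹ ≡ 5 (mod 53), so λ ≡ 50.
  x = λ² - 44 - 23 = 2500 - 67 ≡ 48; y = λ·(44 - 48) - 7 ≡ 5. → (48, 5)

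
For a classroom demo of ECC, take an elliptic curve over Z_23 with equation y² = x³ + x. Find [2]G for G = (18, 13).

(18, 10)

tangent at (18, 13): λ = (3·18² + 1)/(2·13) ≡ 7/3. 3⁻¹ ≡ 8 (mod 23), so λ ≡ 7·8 ≡ 10.
  x = λ² - 18 - 18 = 100 - 36 ≡ 18; y = λ·(18 - 18) - 13 ≡ 10. → (18, 10)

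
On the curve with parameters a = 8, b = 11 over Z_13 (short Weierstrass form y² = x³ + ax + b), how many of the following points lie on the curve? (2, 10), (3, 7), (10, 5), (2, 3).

4

(2, 10): 10² ≡ 9, rhs ≡ 9 → on.
(3, 7): 7² ≡ 10, rhs ≡ 10 → on.
(10, 5): 5² ≡ 12, rhs ≡ 12 → on.
(2, 3): 3² ≡ 9, rhs ≡ 9 → on.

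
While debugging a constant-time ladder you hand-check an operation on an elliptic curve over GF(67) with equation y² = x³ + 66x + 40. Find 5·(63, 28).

(6, 7)

Write P = (63, 28).
Repeated addition: build up to 5P.
2P: tangent at (63, 28): λ = (3·63² + 66)/(2·28) ≡ 47/56. 56⁻¹ ≡ 6 (mod 67) since 56·6 = 336 ≡ 1, so λ ≡ 47·6 ≡ 14.
  x = λ² - 63 - 63 = 196 - 126 ≡ 3; y = λ·(63 - 3) - 28 ≡ 8. → (3, 8)
3P: (3, 8) + (63, 28). λ = (28 - 8)/(63 - 3) ≡ 20/60 mod 67. 60⁻¹ ≡ 19 (mod 67), so λ ≡ 45.
  x = λ² - 3 - 63 = 2025 - 66 ≡ 16; y = λ·(3 - 16) - 8 ≡ 10. → (16, 10)
4P: (16, 10) + (63, 28). λ = (28 - 10)/(63 - 16) ≡ 18/47 mod 67. 47⁻¹ ≡ 10 (mod 67), so λ ≡ 46.
  x = λ² - 16 - 63 = 2116 - 79 ≡ 27; y = λ·(16 - 27) - 10 ≡ 20. → (27, 20)
5P: (27, 20) + (63, 28). λ = (28 - 20)/(63 - 27) ≡ 8/36 mod 67. 36⁻¹ ≡ 54 (mod 67), so λ ≡ 30.
  x = λ² - 27 - 63 = 900 - 90 ≡ 6; y = λ·(27 - 6) - 20 ≡ 7. → (6, 7)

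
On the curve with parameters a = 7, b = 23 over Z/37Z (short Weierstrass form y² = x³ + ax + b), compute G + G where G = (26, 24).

(22, 13)

tangent at (26, 24): λ = (3·26² + 7)/(2·24) ≡ 0/11. 11⁻¹ ≡ 27 (mod 37) since 11·27 = 297 ≡ 1, so λ ≡ 0·27 ≡ 0.
  x = λ² - 26 - 26 = 0 - 52 ≡ 22; y = λ·(26 - 22) - 24 ≡ 13. → (22, 13)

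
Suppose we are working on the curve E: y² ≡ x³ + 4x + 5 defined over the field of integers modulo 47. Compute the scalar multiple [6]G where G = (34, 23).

(15, 3)

Double-and-add on 6 = (110)₂. Start with G = (34, 23) for the leading 1-bit.
double: tangent at (34, 23): λ = (3·34² + 4)/(2·23) ≡ 41/46. 46⁻¹ ≡ 46 (mod 47), so λ ≡ 41·46 ≡ 6.
  x = λ² - 34 - 34 = 36 - 68 ≡ 15; y = λ·(34 - 15) - 23 ≡ 44. → (15, 44)
add G: (15, 44) + (34, 23). λ = (23 - 44)/(34 - 15) ≡ 26/19 mod 47. 19⁻¹ ≡ 5 (mod 47), so λ ≡ 36.
  x = λ² - 15 - 34 = 1296 - 49 ≡ 25; y = λ·(15 - 25) - 44 ≡ 19. → (25, 19)
double: tangent at (25, 19): λ = (3·25² + 4)/(2·19) ≡ 46/38. 38⁻¹ ≡ 26 (mod 47) since 38·26 = 988 ≡ 1, so λ ≡ 46·26 ≡ 21.
  x = λ² - 25 - 25 = 441 - 50 ≡ 15; y = λ·(25 - 15) - 19 ≡ 3. → (15, 3)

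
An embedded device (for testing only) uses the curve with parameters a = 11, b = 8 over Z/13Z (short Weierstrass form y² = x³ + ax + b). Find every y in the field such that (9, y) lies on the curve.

x³ + 11x + 8 = 836 ≡ 4 (mod 13).
Square roots of 4 mod 13: 2 and 11 (since 2² = 4 ≡ 4).

2, 11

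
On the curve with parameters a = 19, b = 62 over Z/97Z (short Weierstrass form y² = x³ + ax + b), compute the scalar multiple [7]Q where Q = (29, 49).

(9, 63)

Double-and-add on 7 = (111)₂. Start with Q = (29, 49) for the leading 1-bit.
double: tangent at (29, 49): λ = (3·29² + 19)/(2·49) ≡ 20/1. 1⁻¹ ≡ 1 (mod 97), so λ ≡ 20·1 ≡ 20.
  x = λ² - 29 - 29 = 400 - 58 ≡ 51; y = λ·(29 - 51) - 49 ≡ 93. → (51, 93)
add Q: (51, 93) + (29, 49). λ = (49 - 93)/(29 - 51) ≡ 53/75 mod 97. 75⁻¹ ≡ 22 (mod 97), so λ ≡ 2.
  x = λ² - 51 - 29 = 4 - 80 ≡ 21; y = λ·(51 - 21) - 93 ≡ 64. → (21, 64)
double: tangent at (21, 64): λ = (3·21² + 19)/(2·64) ≡ 81/31. 31⁻¹ ≡ 72 (mod 97), so λ ≡ 81·72 ≡ 12.
  x = λ² - 21 - 21 = 144 - 42 ≡ 5; y = λ·(21 - 5) - 64 ≡ 31. → (5, 31)
add Q: (5, 31) + (29, 49). λ = (49 - 31)/(29 - 5) ≡ 18/24 mod 97. 24⁻¹ ≡ 93 (mod 97), so λ ≡ 25.
  x = λ² - 5 - 29 = 625 - 34 ≡ 9; y = λ·(5 - 9) - 31 ≡ 63. → (9, 63)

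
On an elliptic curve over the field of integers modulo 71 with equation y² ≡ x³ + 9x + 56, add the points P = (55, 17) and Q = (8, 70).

(13, 58)

(55, 17) + (8, 70). λ = (70 - 17)/(8 - 55) ≡ 53/24 mod 71. 24⁻¹ ≡ 3 (mod 71), so λ ≡ 17.
  x = λ² - 55 - 8 = 289 - 63 ≡ 13; y = λ·(55 - 13) - 17 ≡ 58. → (13, 58)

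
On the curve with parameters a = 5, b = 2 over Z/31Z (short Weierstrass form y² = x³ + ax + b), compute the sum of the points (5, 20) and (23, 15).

(7, 15)

(5, 20) + (23, 15). λ = (15 - 20)/(23 - 5) ≡ 26/18 mod 31. 18⁻¹ ≡ 19 (mod 31), so λ ≡ 29.
  x = λ² - 5 - 23 = 841 - 28 ≡ 7; y = λ·(5 - 7) - 20 ≡ 15. → (7, 15)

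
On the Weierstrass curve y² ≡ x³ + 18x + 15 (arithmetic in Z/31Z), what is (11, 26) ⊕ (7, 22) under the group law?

(14, 2)

(11, 26) + (7, 22). λ = (22 - 26)/(7 - 11) ≡ 27/27 mod 31. 27⁻¹ ≡ 23 (mod 31), so λ ≡ 1.
  x = λ² - 11 - 7 = 1 - 18 ≡ 14; y = λ·(11 - 14) - 26 ≡ 2. → (14, 2)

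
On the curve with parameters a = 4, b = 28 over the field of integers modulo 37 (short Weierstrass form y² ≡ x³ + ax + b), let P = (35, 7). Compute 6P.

(9, 33)

Double-and-add on 6 = (110)₂. Start with P = (35, 7) for the leading 1-bit.
double: tangent at (35, 7): λ = (3·35² + 4)/(2·7) ≡ 16/14. 14⁻¹ ≡ 8 (mod 37) since 14·8 = 112 ≡ 1, so λ ≡ 16·8 ≡ 17.
  x = λ² - 35 - 35 = 289 - 70 ≡ 34; y = λ·(35 - 34) - 7 ≡ 10. → (34, 10)
add P: (34, 10) + (35, 7). λ = (7 - 10)/(35 - 34) ≡ 34/1 mod 37. 1⁻¹ ≡ 1 (mod 37), so λ ≡ 34.
  x = λ² - 34 - 35 = 1156 - 69 ≡ 14; y = λ·(34 - 14) - 10 ≡ 4. → (14, 4)
double: tangent at (14, 4): λ = (3·14² + 4)/(2·4) ≡ 0/8. 8⁻¹ ≡ 14 (mod 37), so λ ≡ 0·14 ≡ 0.
  x = λ² - 14 - 14 = 0 - 28 ≡ 9; y = λ·(14 - 9) - 4 ≡ 33. → (9, 33)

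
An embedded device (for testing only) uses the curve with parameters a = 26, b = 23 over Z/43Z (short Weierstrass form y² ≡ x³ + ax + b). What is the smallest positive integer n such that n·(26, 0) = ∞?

2

2P: (26, 0) + (26, 0): same x and y₁ ≡ -y₂, so the sum is ∞.
2P = ∞, so the order is 2.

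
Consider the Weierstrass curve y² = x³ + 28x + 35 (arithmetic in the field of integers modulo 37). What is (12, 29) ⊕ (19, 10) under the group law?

(12, 29) + (19, 10). λ = (10 - 29)/(19 - 12) ≡ 18/7 mod 37. 7⁻¹ ≡ 16 (mod 37) since 7·16 = 112 ≡ 1, so λ ≡ 29.
  x = λ² - 12 - 19 = 841 - 31 ≡ 33; y = λ·(12 - 33) - 29 ≡ 28. → (33, 28)

(33, 28)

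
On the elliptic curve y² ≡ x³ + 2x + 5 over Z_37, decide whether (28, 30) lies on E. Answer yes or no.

y² = 30² ≡ 12; x³ + 2x + 5 = 22013 ≡ 35 (mod 37). 12 ≠ 35.

no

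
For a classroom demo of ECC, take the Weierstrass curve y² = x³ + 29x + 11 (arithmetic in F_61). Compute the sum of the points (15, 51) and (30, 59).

(3, 53)

(15, 51) + (30, 59). λ = (59 - 51)/(30 - 15) ≡ 8/15 mod 61. 15⁻¹ ≡ 57 (mod 61) since 15·57 = 855 ≡ 1, so λ ≡ 29.
  x = λ² - 15 - 30 = 841 - 45 ≡ 3; y = λ·(15 - 3) - 51 ≡ 53. → (3, 53)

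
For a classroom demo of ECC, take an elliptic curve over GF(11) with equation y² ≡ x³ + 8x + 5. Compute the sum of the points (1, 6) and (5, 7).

(1, 6) + (5, 7). λ = (7 - 6)/(5 - 1) ≡ 1/4 mod 11. 4⁻¹ ≡ 3 (mod 11) since 4·3 = 12 ≡ 1, so λ ≡ 3.
  x = λ² - 1 - 5 = 9 - 6 ≡ 3; y = λ·(1 - 3) - 6 ≡ 10. → (3, 10)

(3, 10)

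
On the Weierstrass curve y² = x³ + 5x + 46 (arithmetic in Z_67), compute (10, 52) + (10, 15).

The two points share x = 10 and their y-coordinates satisfy 52 + 15 ≡ 0 (mod 67), so they are inverses. Their sum is the point at infinity.

O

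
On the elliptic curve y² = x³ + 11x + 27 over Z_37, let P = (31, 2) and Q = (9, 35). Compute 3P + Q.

First 3P:
Repeated addition: build up to 3P.
2P: tangent at (31, 2): λ = (3·31² + 11)/(2·2) ≡ 8/4. 4⁻¹ ≡ 28 (mod 37), so λ ≡ 8·28 ≡ 2.
  x = λ² - 31 - 31 = 4 - 62 ≡ 16; y = λ·(31 - 16) - 2 ≡ 28. → (16, 28)
3P: (16, 28) + (31, 2). λ = (2 - 28)/(31 - 16) ≡ 11/15 mod 37. 15⁻¹ ≡ 5 (mod 37), so λ ≡ 18.
  x = λ² - 16 - 31 = 324 - 47 ≡ 18; y = λ·(16 - 18) - 28 ≡ 10. → (18, 10)
3P = (18, 10).
Finally 3P + Q:
(18, 10) + (9, 35). λ = (35 - 10)/(9 - 18) ≡ 25/28 mod 37. 28⁻¹ ≡ 4 (mod 37), so λ ≡ 26.
  x = λ² - 18 - 9 = 676 - 27 ≡ 20; y = λ·(18 - 20) - 10 ≡ 12. → (20, 12)

(20, 12)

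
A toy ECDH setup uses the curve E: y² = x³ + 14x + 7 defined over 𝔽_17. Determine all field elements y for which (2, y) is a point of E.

3, 14

x³ + 14x + 7 = 43 ≡ 9 (mod 17).
Square roots of 9 mod 17: 3 and 14 (since 3² = 9 ≡ 9).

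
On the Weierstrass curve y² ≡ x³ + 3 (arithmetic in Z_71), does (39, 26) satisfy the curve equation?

y² = 26² ≡ 37; x³ + 0x + 3 = 59322 ≡ 37 (mod 71). 37 = 37.

yes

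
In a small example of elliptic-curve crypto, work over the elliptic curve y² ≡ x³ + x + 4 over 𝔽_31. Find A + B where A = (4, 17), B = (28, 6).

(4, 17) + (28, 6). λ = (6 - 17)/(28 - 4) ≡ 20/24 mod 31. 24⁻¹ ≡ 22 (mod 31) since 24·22 = 528 ≡ 1, so λ ≡ 6.
  x = λ² - 4 - 28 = 36 - 32 ≡ 4; y = λ·(4 - 4) - 17 ≡ 14. → (4, 14)

(4, 14)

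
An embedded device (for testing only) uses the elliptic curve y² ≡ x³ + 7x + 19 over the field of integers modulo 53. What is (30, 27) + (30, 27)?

tangent at (30, 27): λ = (3·30² + 7)/(2·27) ≡ 4/1. 1⁻¹ ≡ 1 (mod 53), so λ ≡ 4·1 ≡ 4.
  x = λ² - 30 - 30 = 16 - 60 ≡ 9; y = λ·(30 - 9) - 27 ≡ 4. → (9, 4)

(9, 4)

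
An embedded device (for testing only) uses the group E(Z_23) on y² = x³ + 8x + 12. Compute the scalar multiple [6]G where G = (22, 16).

(19, 13)

Double-and-add on 6 = (110)₂. Start with G = (22, 16) for the leading 1-bit.
double: tangent at (22, 16): λ = (3·22² + 8)/(2·16) ≡ 11/9. 9⁻¹ ≡ 18 (mod 23) since 9·18 = 162 ≡ 1, so λ ≡ 11·18 ≡ 14.
  x = λ² - 22 - 22 = 196 - 44 ≡ 14; y = λ·(22 - 14) - 16 ≡ 4. → (14, 4)
add G: (14, 4) + (22, 16). λ = (16 - 4)/(22 - 14) ≡ 12/8 mod 23. 8⁻¹ ≡ 3 (mod 23), so λ ≡ 13.
  x = λ² - 14 - 22 = 169 - 36 ≡ 18; y = λ·(14 - 18) - 4 ≡ 13. → (18, 13)
double: tangent at (18, 13): λ = (3·18² + 8)/(2·13) ≡ 14/3. 3⁻¹ ≡ 8 (mod 23), so λ ≡ 14·8 ≡ 20.
  x = λ² - 18 - 18 = 400 - 36 ≡ 19; y = λ·(18 - 19) - 13 ≡ 13. → (19, 13)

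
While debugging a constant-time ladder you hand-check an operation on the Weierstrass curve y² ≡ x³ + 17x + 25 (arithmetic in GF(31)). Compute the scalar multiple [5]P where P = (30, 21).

Double-and-add on 5 = (101)₂. Start with P = (30, 21) for the leading 1-bit.
double: tangent at (30, 21): λ = (3·30² + 17)/(2·21) ≡ 20/11. 11⁻¹ ≡ 17 (mod 31) since 11·17 = 187 ≡ 1, so λ ≡ 20·17 ≡ 30.
  x = λ² - 30 - 30 = 900 - 60 ≡ 3; y = λ·(30 - 3) - 21 ≡ 14. → (3, 14)
double: tangent at (3, 14): λ = (3·3² + 17)/(2·14) ≡ 13/28. 28⁻¹ ≡ 10 (mod 31), so λ ≡ 13·10 ≡ 6.
  x = λ² - 3 - 3 = 36 - 6 ≡ 30; y = λ·(3 - 30) - 14 ≡ 10. → (30, 10)
add P: (30, 10) + (30, 21): same x and y₁ ≡ -y₂, so the sum is the point at infinity.

O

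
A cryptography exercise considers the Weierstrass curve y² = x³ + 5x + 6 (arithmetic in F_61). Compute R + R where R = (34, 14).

tangent at (34, 14): λ = (3·34² + 5)/(2·14) ≡ 57/28. 28⁻¹ ≡ 24 (mod 61), so λ ≡ 57·24 ≡ 26.
  x = λ² - 34 - 34 = 676 - 68 ≡ 59; y = λ·(34 - 59) - 14 ≡ 7. → (59, 7)

(59, 7)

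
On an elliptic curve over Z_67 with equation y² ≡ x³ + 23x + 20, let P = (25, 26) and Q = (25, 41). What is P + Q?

The two points share x = 25 and their y-coordinates satisfy 26 + 41 ≡ 0 (mod 67), so they are inverses. Their sum is O.

O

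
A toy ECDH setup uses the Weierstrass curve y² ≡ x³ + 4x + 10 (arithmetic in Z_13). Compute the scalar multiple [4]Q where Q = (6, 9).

O

Double-and-add on 4 = (100)₂. Start with Q = (6, 9) for the leading 1-bit.
double: tangent at (6, 9): λ = (3·6² + 4)/(2·9) ≡ 8/5. 5⁻¹ ≡ 8 (mod 13), so λ ≡ 8·8 ≡ 12.
  x = λ² - 6 - 6 = 144 - 12 ≡ 2; y = λ·(6 - 2) - 9 ≡ 0. → (2, 0)
double: (2, 0) + (2, 0): same x and y₁ ≡ -y₂, so the sum is 𝒪.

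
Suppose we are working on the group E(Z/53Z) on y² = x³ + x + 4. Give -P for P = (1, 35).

-(1, 35) = (1, -35 mod 53) = (1, 18).

(1, 18)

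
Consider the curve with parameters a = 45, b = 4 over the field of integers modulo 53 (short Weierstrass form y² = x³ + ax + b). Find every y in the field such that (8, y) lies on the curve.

x³ + 45x + 4 = 876 ≡ 28 (mod 53).
Square roots of 28 mod 53: 9 and 44 (since 9² = 81 ≡ 28).

9, 44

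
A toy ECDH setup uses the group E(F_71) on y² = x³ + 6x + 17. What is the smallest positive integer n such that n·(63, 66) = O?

2P: tangent at (63, 66): λ = (3·63² + 6)/(2·66) ≡ 56/61. 61⁻¹ ≡ 7 (mod 71), so λ ≡ 56·7 ≡ 37.
  x = λ² - 63 - 63 = 1369 - 126 ≡ 36; y = λ·(63 - 36) - 66 ≡ 10. → (36, 10)
3P: (36, 10) + (63, 66). λ = (66 - 10)/(63 - 36) ≡ 56/27 mod 71. 27⁻¹ ≡ 50 (mod 71) since 27·50 = 1350 ≡ 1, so λ ≡ 31.
  x = λ² - 36 - 63 = 961 - 99 ≡ 10; y = λ·(36 - 10) - 10 ≡ 15. → (10, 15)
4P: (10, 15) + (63, 66). λ = (66 - 15)/(63 - 10) ≡ 51/53 mod 71. 53⁻¹ ≡ 67 (mod 71), so λ ≡ 9.
  x = λ² - 10 - 63 = 81 - 73 ≡ 8; y = λ·(10 - 8) - 15 ≡ 3. → (8, 3)
5P: (8, 3) + (63, 66). λ = (66 - 3)/(63 - 8) ≡ 63/55 mod 71. 55⁻¹ ≡ 31 (mod 71) since 55·31 = 1705 ≡ 1, so λ ≡ 36.
  x = λ² - 8 - 63 = 1296 - 71 ≡ 18; y = λ·(8 - 18) - 3 ≡ 63. → (18, 63)
6P: (18, 63) + (63, 66). λ = (66 - 63)/(63 - 18) ≡ 3/45 mod 71. 45⁻¹ ≡ 30 (mod 71), so λ ≡ 19.
  x = λ² - 18 - 63 = 361 - 81 ≡ 67; y = λ·(18 - 67) - 63 ≡ 0. → (67, 0)
7P: (67, 0) + (63, 66). λ = (66 - 0)/(63 - 67) ≡ 66/67 mod 71. 67⁻¹ ≡ 53 (mod 71), so λ ≡ 19.
  x = λ² - 67 - 63 = 361 - 130 ≡ 18; y = λ·(67 - 18) - 0 ≡ 8. → (18, 8)
8P: (18, 8) + (63, 66). λ = (66 - 8)/(63 - 18) ≡ 58/45 mod 71. 45⁻¹ ≡ 30 (mod 71), so λ ≡ 36.
  x = λ² - 18 - 63 = 1296 - 81 ≡ 8; y = λ·(18 - 8) - 8 ≡ 68. → (8, 68)
9P: (8, 68) + (63, 66). λ = (66 - 68)/(63 - 8) ≡ 69/55 mod 71. 55⁻¹ ≡ 31 (mod 71) since 55·31 = 1705 ≡ 1, so λ ≡ 9.
  x = λ² - 8 - 63 = 81 - 71 ≡ 10; y = λ·(8 - 10) - 68 ≡ 56. → (10, 56)
10P: (10, 56) + (63, 66). λ = (66 - 56)/(63 - 10) ≡ 10/53 mod 71. 53⁻¹ ≡ 67 (mod 71), so λ ≡ 31.
  x = λ² - 10 - 63 = 961 - 73 ≡ 36; y = λ·(10 - 36) - 56 ≡ 61. → (36, 61)
11P: (36, 61) + (63, 66). λ = (66 - 61)/(63 - 36) ≡ 5/27 mod 71. 27⁻¹ ≡ 50 (mod 71) since 27·50 = 1350 ≡ 1, so λ ≡ 37.
  x = λ² - 36 - 63 = 1369 - 99 ≡ 63; y = λ·(36 - 63) - 61 ≡ 5. → (63, 5)
12P: (63, 5) + (63, 66): same x and y₁ ≡ -y₂, so the sum is O.
12P = O, so the order is 12.

12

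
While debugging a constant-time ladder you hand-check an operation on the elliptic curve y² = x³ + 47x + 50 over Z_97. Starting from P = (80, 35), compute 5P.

(70, 70)

Double-and-add on 5 = (101)₂. Start with P = (80, 35) for the leading 1-bit.
double: tangent at (80, 35): λ = (3·80² + 47)/(2·35) ≡ 41/70. 70⁻¹ ≡ 79 (mod 97), so λ ≡ 41·79 ≡ 38.
  x = λ² - 80 - 80 = 1444 - 160 ≡ 23; y = λ·(80 - 23) - 35 ≡ 94. → (23, 94)
double: tangent at (23, 94): λ = (3·23² + 47)/(2·94) ≡ 82/91. 91⁻¹ ≡ 16 (mod 97) since 91·16 = 1456 ≡ 1, so λ ≡ 82·16 ≡ 51.
  x = λ² - 23 - 23 = 2601 - 46 ≡ 33; y = λ·(23 - 33) - 94 ≡ 75. → (33, 75)
add P: (33, 75) + (80, 35). λ = (35 - 75)/(80 - 33) ≡ 57/47 mod 97. 47⁻¹ ≡ 64 (mod 97) since 47·64 = 3008 ≡ 1, so λ ≡ 59.
  x = λ² - 33 - 80 = 3481 - 113 ≡ 70; y = λ·(33 - 70) - 75 ≡ 70. → (70, 70)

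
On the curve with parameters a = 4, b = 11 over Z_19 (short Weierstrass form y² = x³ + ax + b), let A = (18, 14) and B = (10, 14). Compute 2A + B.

(8, 2)

First 2A:
Repeated addition: build up to 2A.
2A: tangent at (18, 14): λ = (3·18² + 4)/(2·14) ≡ 7/9. 9⁻¹ ≡ 17 (mod 19), so λ ≡ 7·17 ≡ 5.
  x = λ² - 18 - 18 = 25 - 36 ≡ 8; y = λ·(18 - 8) - 14 ≡ 17. → (8, 17)
2A = (8, 17).
Finally 2A + B:
(8, 17) + (10, 14). λ = (14 - 17)/(10 - 8) ≡ 16/2 mod 19. 2⁻¹ ≡ 10 (mod 19) since 2·10 = 20 ≡ 1, so λ ≡ 8.
  x = λ² - 8 - 10 = 64 - 18 ≡ 8; y = λ·(8 - 8) - 17 ≡ 2. → (8, 2)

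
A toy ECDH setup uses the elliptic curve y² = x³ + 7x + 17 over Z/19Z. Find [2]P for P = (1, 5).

tangent at (1, 5): λ = (3·1² + 7)/(2·5) ≡ 10/10. 10⁻¹ ≡ 2 (mod 19) since 10·2 = 20 ≡ 1, so λ ≡ 10·2 ≡ 1.
  x = λ² - 1 - 1 = 1 - 2 ≡ 18; y = λ·(1 - 18) - 5 ≡ 16. → (18, 16)

(18, 16)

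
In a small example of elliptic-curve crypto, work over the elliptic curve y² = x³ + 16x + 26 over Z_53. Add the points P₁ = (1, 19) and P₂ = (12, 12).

(1, 19) + (12, 12). λ = (12 - 19)/(12 - 1) ≡ 46/11 mod 53. 11⁻¹ ≡ 29 (mod 53), so λ ≡ 9.
  x = λ² - 1 - 12 = 81 - 13 ≡ 15; y = λ·(1 - 15) - 19 ≡ 14. → (15, 14)

(15, 14)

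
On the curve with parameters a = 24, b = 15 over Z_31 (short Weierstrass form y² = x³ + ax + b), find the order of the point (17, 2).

2P: tangent at (17, 2): λ = (3·17² + 24)/(2·2) ≡ 23/4. 4⁻¹ ≡ 8 (mod 31), so λ ≡ 23·8 ≡ 29.
  x = λ² - 17 - 17 = 841 - 34 ≡ 1; y = λ·(17 - 1) - 2 ≡ 28. → (1, 28)
3P: (1, 28) + (17, 2). λ = (2 - 28)/(17 - 1) ≡ 5/16 mod 31. 16⁻¹ ≡ 2 (mod 31), so λ ≡ 10.
  x = λ² - 1 - 17 = 100 - 18 ≡ 20; y = λ·(1 - 20) - 28 ≡ 30. → (20, 30)
4P: (20, 30) + (17, 2). λ = (2 - 30)/(17 - 20) ≡ 3/28 mod 31. 28⁻¹ ≡ 10 (mod 31), so λ ≡ 30.
  x = λ² - 20 - 17 = 900 - 37 ≡ 26; y = λ·(20 - 26) - 30 ≡ 7. → (26, 7)
5P: (26, 7) + (17, 2). λ = (2 - 7)/(17 - 26) ≡ 26/22 mod 31. 22⁻¹ ≡ 24 (mod 31), so λ ≡ 4.
  x = λ² - 26 - 17 = 16 - 43 ≡ 4; y = λ·(26 - 4) - 7 ≡ 19. → (4, 19)
6P: (4, 19) + (17, 2). λ = (2 - 19)/(17 - 4) ≡ 14/13 mod 31. 13⁻¹ ≡ 12 (mod 31), so λ ≡ 13.
  x = λ² - 4 - 17 = 169 - 21 ≡ 24; y = λ·(4 - 24) - 19 ≡ 0. → (24, 0)
7P: (24, 0) + (17, 2). λ = (2 - 0)/(17 - 24) ≡ 2/24 mod 31. 24⁻¹ ≡ 22 (mod 31), so λ ≡ 13.
  x = λ² - 24 - 17 = 169 - 41 ≡ 4; y = λ·(24 - 4) - 0 ≡ 12. → (4, 12)
8P: (4, 12) + (17, 2). λ = (2 - 12)/(17 - 4) ≡ 21/13 mod 31. 13⁻¹ ≡ 12 (mod 31), so λ ≡ 4.
  x = λ² - 4 - 17 = 16 - 21 ≡ 26; y = λ·(4 - 26) - 12 ≡ 24. → (26, 24)
9P: (26, 24) + (17, 2). λ = (2 - 24)/(17 - 26) ≡ 9/22 mod 31. 22⁻¹ ≡ 24 (mod 31), so λ ≡ 30.
  x = λ² - 26 - 17 = 900 - 43 ≡ 20; y = λ·(26 - 20) - 24 ≡ 1. → (20, 1)
10P: (20, 1) + (17, 2). λ = (2 - 1)/(17 - 20) ≡ 1/28 mod 31. 28⁻¹ ≡ 10 (mod 31), so λ ≡ 10.
  x = λ² - 20 - 17 = 100 - 37 ≡ 1; y = λ·(20 - 1) - 1 ≡ 3. → (1, 3)
11P: (1, 3) + (17, 2). λ = (2 - 3)/(17 - 1) ≡ 30/16 mod 31. 16⁻¹ ≡ 2 (mod 31), so λ ≡ 29.
  x = λ² - 1 - 17 = 841 - 18 ≡ 17; y = λ·(1 - 17) - 3 ≡ 29. → (17, 29)
12P: (17, 29) + (17, 2): same x and y₁ ≡ -y₂, so the sum is the point at infinity.
12P = the point at infinity, so the order is 12.

12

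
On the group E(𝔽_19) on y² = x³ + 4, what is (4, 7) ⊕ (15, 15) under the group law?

(4, 7) + (15, 15). λ = (15 - 7)/(15 - 4) ≡ 8/11 mod 19. 11⁻¹ ≡ 7 (mod 19), so λ ≡ 18.
  x = λ² - 4 - 15 = 324 - 19 ≡ 1; y = λ·(4 - 1) - 7 ≡ 9. → (1, 9)

(1, 9)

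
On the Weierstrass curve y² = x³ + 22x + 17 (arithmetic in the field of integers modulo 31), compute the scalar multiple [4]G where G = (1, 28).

(16, 30)

Double-and-add on 4 = (100)₂. Start with G = (1, 28) for the leading 1-bit.
double: tangent at (1, 28): λ = (3·1² + 22)/(2·28) ≡ 25/25. 25⁻¹ ≡ 5 (mod 31) since 25·5 = 125 ≡ 1, so λ ≡ 25·5 ≡ 1.
  x = λ² - 1 - 1 = 1 - 2 ≡ 30; y = λ·(1 - 30) - 28 ≡ 5. → (30, 5)
double: tangent at (30, 5): λ = (3·30² + 22)/(2·5) ≡ 25/10. 10⁻¹ ≡ 28 (mod 31), so λ ≡ 25·28 ≡ 18.
  x = λ² - 30 - 30 = 324 - 60 ≡ 16; y = λ·(30 - 16) - 5 ≡ 30. → (16, 30)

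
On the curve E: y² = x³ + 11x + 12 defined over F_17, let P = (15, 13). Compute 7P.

(15, 4)

Repeated addition: build up to 7P.
2P: tangent at (15, 13): λ = (3·15² + 11)/(2·13) ≡ 6/9. 9⁻¹ ≡ 2 (mod 17), so λ ≡ 6·2 ≡ 12.
  x = λ² - 15 - 15 = 144 - 30 ≡ 12; y = λ·(15 - 12) - 13 ≡ 6. → (12, 6)
3P: (12, 6) + (15, 13). λ = (13 - 6)/(15 - 12) ≡ 7/3 mod 17. 3⁻¹ ≡ 6 (mod 17) since 3·6 = 18 ≡ 1, so λ ≡ 8.
  x = λ² - 12 - 15 = 64 - 27 ≡ 3; y = λ·(12 - 3) - 6 ≡ 15. → (3, 15)
4P: (3, 15) + (15, 13). λ = (13 - 15)/(15 - 3) ≡ 15/12 mod 17. 12⁻¹ ≡ 10 (mod 17), so λ ≡ 14.
  x = λ² - 3 - 15 = 196 - 18 ≡ 8; y = λ·(3 - 8) - 15 ≡ 0. → (8, 0)
5P: (8, 0) + (15, 13). λ = (13 - 0)/(15 - 8) ≡ 13/7 mod 17. 7⁻¹ ≡ 5 (mod 17), so λ ≡ 14.
  x = λ² - 8 - 15 = 196 - 23 ≡ 3; y = λ·(8 - 3) - 0 ≡ 2. → (3, 2)
6P: (3, 2) + (15, 13). λ = (13 - 2)/(15 - 3) ≡ 11/12 mod 17. 12⁻¹ ≡ 10 (mod 17), so λ ≡ 8.
  x = λ² - 3 - 15 = 64 - 18 ≡ 12; y = λ·(3 - 12) - 2 ≡ 11. → (12, 11)
7P: (12, 11) + (15, 13). λ = (13 - 11)/(15 - 12) ≡ 2/3 mod 17. 3⁻¹ ≡ 6 (mod 17) since 3·6 = 18 ≡ 1, so λ ≡ 12.
  x = λ² - 12 - 15 = 144 - 27 ≡ 15; y = λ·(12 - 15) - 11 ≡ 4. → (15, 4)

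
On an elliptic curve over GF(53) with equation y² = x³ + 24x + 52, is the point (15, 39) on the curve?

no

y² = 39² ≡ 37; x³ + 24x + 52 = 3787 ≡ 24 (mod 53). 37 ≠ 24.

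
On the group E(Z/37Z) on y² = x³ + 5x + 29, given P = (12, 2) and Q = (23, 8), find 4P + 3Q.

(19, 29)

First 4P:
Repeated addition: build up to 4P.
2P: tangent at (12, 2): λ = (3·12² + 5)/(2·2) ≡ 30/4. 4⁻¹ ≡ 28 (mod 37), so λ ≡ 30·28 ≡ 26.
  x = λ² - 12 - 12 = 676 - 24 ≡ 23; y = λ·(12 - 23) - 2 ≡ 8. → (23, 8)
3P: (23, 8) + (12, 2). λ = (2 - 8)/(12 - 23) ≡ 31/26 mod 37. 26⁻¹ ≡ 10 (mod 37), so λ ≡ 14.
  x = λ² - 23 - 12 = 196 - 35 ≡ 13; y = λ·(23 - 13) - 8 ≡ 21. → (13, 21)
4P: (13, 21) + (12, 2). λ = (2 - 21)/(12 - 13) ≡ 18/36 mod 37. 36⁻¹ ≡ 36 (mod 37), so λ ≡ 19.
  x = λ² - 13 - 12 = 361 - 25 ≡ 3; y = λ·(13 - 3) - 21 ≡ 21. → (3, 21)
4P = (3, 21).
Next 3Q:
Repeated addition: build up to 3Q.
2Q: tangent at (23, 8): λ = (3·23² + 5)/(2·8) ≡ 1/16. 16⁻¹ ≡ 7 (mod 37), so λ ≡ 1·7 ≡ 7.
  x = λ² - 23 - 23 = 49 - 46 ≡ 3; y = λ·(23 - 3) - 8 ≡ 21. → (3, 21)
3Q: (3, 21) + (23, 8). λ = (8 - 21)/(23 - 3) ≡ 24/20 mod 37. 20⁻¹ ≡ 13 (mod 37), so λ ≡ 16.
  x = λ² - 3 - 23 = 256 - 26 ≡ 8; y = λ·(3 - 8) - 21 ≡ 10. → (8, 10)
3Q = (8, 10).
Finally 4P + 3Q:
(3, 21) + (8, 10). λ = (10 - 21)/(8 - 3) ≡ 26/5 mod 37. 5⁻¹ ≡ 15 (mod 37), so λ ≡ 20.
  x = λ² - 3 - 8 = 400 - 11 ≡ 19; y = λ·(3 - 19) - 21 ≡ 29. → (19, 29)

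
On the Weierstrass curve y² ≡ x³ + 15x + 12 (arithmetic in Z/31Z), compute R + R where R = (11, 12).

(11, 19)

tangent at (11, 12): λ = (3·11² + 15)/(2·12) ≡ 6/24. 24⁻¹ ≡ 22 (mod 31), so λ ≡ 6·22 ≡ 8.
  x = λ² - 11 - 11 = 64 - 22 ≡ 11; y = λ·(11 - 11) - 12 ≡ 19. → (11, 19)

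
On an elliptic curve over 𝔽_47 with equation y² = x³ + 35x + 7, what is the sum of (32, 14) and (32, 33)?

O

The two points share x = 32 and their y-coordinates satisfy 14 + 33 ≡ 0 (mod 47), so they are inverses. Their sum is O.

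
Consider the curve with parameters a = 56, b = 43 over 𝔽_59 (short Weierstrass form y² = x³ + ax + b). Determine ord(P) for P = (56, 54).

9

2P: tangent at (56, 54): λ = (3·56² + 56)/(2·54) ≡ 24/49. 49⁻¹ ≡ 53 (mod 59), so λ ≡ 24·53 ≡ 33.
  x = λ² - 56 - 56 = 1089 - 112 ≡ 33; y = λ·(56 - 33) - 54 ≡ 56. → (33, 56)
3P: (33, 56) + (56, 54). λ = (54 - 56)/(56 - 33) ≡ 57/23 mod 59. 23⁻¹ ≡ 18 (mod 59) since 23·18 = 414 ≡ 1, so λ ≡ 23.
  x = λ² - 33 - 56 = 529 - 89 ≡ 27; y = λ·(33 - 27) - 56 ≡ 23. → (27, 23)
4P: (27, 23) + (56, 54). λ = (54 - 23)/(56 - 27) ≡ 31/29 mod 59. 29⁻¹ ≡ 57 (mod 59) since 29·57 = 1653 ≡ 1, so λ ≡ 56.
  x = λ² - 27 - 56 = 3136 - 83 ≡ 44; y = λ·(27 - 44) - 23 ≡ 28. → (44, 28)
5P: (44, 28) + (56, 54). λ = (54 - 28)/(56 - 44) ≡ 26/12 mod 59. 12⁻¹ ≡ 5 (mod 59), so λ ≡ 12.
  x = λ² - 44 - 56 = 144 - 100 ≡ 44; y = λ·(44 - 44) - 28 ≡ 31. → (44, 31)
6P: (44, 31) + (56, 54). λ = (54 - 31)/(56 - 44) ≡ 23/12 mod 59. 12⁻¹ ≡ 5 (mod 59) since 12·5 = 60 ≡ 1, so λ ≡ 56.
  x = λ² - 44 - 56 = 3136 - 100 ≡ 27; y = λ·(44 - 27) - 31 ≡ 36. → (27, 36)
7P: (27, 36) + (56, 54). λ = (54 - 36)/(56 - 27) ≡ 18/29 mod 59. 29⁻¹ ≡ 57 (mod 59), so λ ≡ 23.
  x = λ² - 27 - 56 = 529 - 83 ≡ 33; y = λ·(27 - 33) - 36 ≡ 3. → (33, 3)
8P: (33, 3) + (56, 54). λ = (54 - 3)/(56 - 33) ≡ 51/23 mod 59. 23⁻¹ ≡ 18 (mod 59), so λ ≡ 33.
  x = λ² - 33 - 56 = 1089 - 89 ≡ 56; y = λ·(33 - 56) - 3 ≡ 5. → (56, 5)
9P: (56, 5) + (56, 54): same x and y₁ ≡ -y₂, so the sum is the point at infinity.
9P = the point at infinity, so the order is 9.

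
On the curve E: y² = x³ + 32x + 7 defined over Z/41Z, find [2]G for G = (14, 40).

tangent at (14, 40): λ = (3·14² + 32)/(2·40) ≡ 5/39. 39⁻¹ ≡ 20 (mod 41), so λ ≡ 5·20 ≡ 18.
  x = λ² - 14 - 14 = 324 - 28 ≡ 9; y = λ·(14 - 9) - 40 ≡ 9. → (9, 9)

(9, 9)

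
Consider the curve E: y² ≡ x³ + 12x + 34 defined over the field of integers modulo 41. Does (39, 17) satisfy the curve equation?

y² = 17² ≡ 2; x³ + 12x + 34 = 59821 ≡ 2 (mod 41). 2 = 2.

yes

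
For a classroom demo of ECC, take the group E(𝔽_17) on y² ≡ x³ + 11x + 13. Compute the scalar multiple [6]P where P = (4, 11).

Double-and-add on 6 = (110)₂. Start with P = (4, 11) for the leading 1-bit.
double: tangent at (4, 11): λ = (3·4² + 11)/(2·11) ≡ 8/5. 5⁻¹ ≡ 7 (mod 17) since 5·7 = 35 ≡ 1, so λ ≡ 8·7 ≡ 5.
  x = λ² - 4 - 4 = 25 - 8 ≡ 0; y = λ·(4 - 0) - 11 ≡ 9. → (0, 9)
add P: (0, 9) + (4, 11). λ = (11 - 9)/(4 - 0) ≡ 2/4 mod 17. 4⁻¹ ≡ 13 (mod 17), so λ ≡ 9.
  x = λ² - 0 - 4 = 81 - 4 ≡ 9; y = λ·(0 - 9) - 9 ≡ 12. → (9, 12)
double: tangent at (9, 12): λ = (3·9² + 11)/(2·12) ≡ 16/7. 7⁻¹ ≡ 5 (mod 17) since 7·5 = 35 ≡ 1, so λ ≡ 16·5 ≡ 12.
  x = λ² - 9 - 9 = 144 - 18 ≡ 7; y = λ·(9 - 7) - 12 ≡ 12. → (7, 12)

(7, 12)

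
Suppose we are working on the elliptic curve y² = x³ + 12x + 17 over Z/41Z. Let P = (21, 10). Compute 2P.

tangent at (21, 10): λ = (3·21² + 12)/(2·10) ≡ 23/20. 20⁻¹ ≡ 39 (mod 41), so λ ≡ 23·39 ≡ 36.
  x = λ² - 21 - 21 = 1296 - 42 ≡ 24; y = λ·(21 - 24) - 10 ≡ 5. → (24, 5)

(24, 5)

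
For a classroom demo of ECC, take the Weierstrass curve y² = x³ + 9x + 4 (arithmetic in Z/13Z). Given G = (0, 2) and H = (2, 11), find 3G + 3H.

(11, 11)

First 3G:
Repeated addition: build up to 3G.
2G: tangent at (0, 2): λ = (3·0² + 9)/(2·2) ≡ 9/4. 4⁻¹ ≡ 10 (mod 13) since 4·10 = 40 ≡ 1, so λ ≡ 9·10 ≡ 12.
  x = λ² - 0 - 0 = 144 - 0 ≡ 1; y = λ·(0 - 1) - 2 ≡ 12. → (1, 12)
3G: (1, 12) + (0, 2). λ = (2 - 12)/(0 - 1) ≡ 3/12 mod 13. 12⁻¹ ≡ 12 (mod 13) since 12·12 = 144 ≡ 1, so λ ≡ 10.
  x = λ² - 1 - 0 = 100 - 1 ≡ 8; y = λ·(1 - 8) - 12 ≡ 9. → (8, 9)
3G = (8, 9).
Next 3H:
Repeated addition: build up to 3H.
2H: tangent at (2, 11): λ = (3·2² + 9)/(2·11) ≡ 8/9. 9⁻¹ ≡ 3 (mod 13), so λ ≡ 8·3 ≡ 11.
  x = λ² - 2 - 2 = 121 - 4 ≡ 0; y = λ·(2 - 0) - 11 ≡ 11. → (0, 11)
3H: (0, 11) + (2, 11). λ = (11 - 11)/(2 - 0) ≡ 0/2 mod 13. 2⁻¹ ≡ 7 (mod 13) since 2·7 = 14 ≡ 1, so λ ≡ 0.
  x = λ² - 0 - 2 = 0 - 2 ≡ 11; y = λ·(0 - 11) - 11 ≡ 2. → (11, 2)
3H = (11, 2).
Finally 3G + 3H:
(8, 9) + (11, 2). λ = (2 - 9)/(11 - 8) ≡ 6/3 mod 13. 3⁻¹ ≡ 9 (mod 13), so λ ≡ 2.
  x = λ² - 8 - 11 = 4 - 19 ≡ 11; y = λ·(8 - 11) - 9 ≡ 11. → (11, 11)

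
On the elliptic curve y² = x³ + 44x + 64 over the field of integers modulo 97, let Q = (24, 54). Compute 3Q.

(60, 58)

Repeated addition: build up to 3Q.
2Q: tangent at (24, 54): λ = (3·24² + 44)/(2·54) ≡ 26/11. 11⁻¹ ≡ 53 (mod 97) since 11·53 = 583 ≡ 1, so λ ≡ 26·53 ≡ 20.
  x = λ² - 24 - 24 = 400 - 48 ≡ 61; y = λ·(24 - 61) - 54 ≡ 79. → (61, 79)
3Q: (61, 79) + (24, 54). λ = (54 - 79)/(24 - 61) ≡ 72/60 mod 97. 60⁻¹ ≡ 76 (mod 97), so λ ≡ 40.
  x = λ² - 61 - 24 = 1600 - 85 ≡ 60; y = λ·(61 - 60) - 79 ≡ 58. → (60, 58)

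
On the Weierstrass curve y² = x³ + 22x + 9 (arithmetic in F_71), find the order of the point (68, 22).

2P: tangent at (68, 22): λ = (3·68² + 22)/(2·22) ≡ 49/44. 44⁻¹ ≡ 21 (mod 71) since 44·21 = 924 ≡ 1, so λ ≡ 49·21 ≡ 35.
  x = λ² - 68 - 68 = 1225 - 136 ≡ 24; y = λ·(68 - 24) - 22 ≡ 27. → (24, 27)
3P: (24, 27) + (68, 22). λ = (22 - 27)/(68 - 24) ≡ 66/44 mod 71. 44⁻¹ ≡ 21 (mod 71), so λ ≡ 37.
  x = λ² - 24 - 68 = 1369 - 92 ≡ 70; y = λ·(24 - 70) - 27 ≡ 46. → (70, 46)
4P: (70, 46) + (68, 22). λ = (22 - 46)/(68 - 70) ≡ 47/69 mod 71. 69⁻¹ ≡ 35 (mod 71) since 69·35 = 2415 ≡ 1, so λ ≡ 12.
  x = λ² - 70 - 68 = 144 - 138 ≡ 6; y = λ·(70 - 6) - 46 ≡ 12. → (6, 12)
5P: (6, 12) + (68, 22). λ = (22 - 12)/(68 - 6) ≡ 10/62 mod 71. 62⁻¹ ≡ 63 (mod 71), so λ ≡ 62.
  x = λ² - 6 - 68 = 3844 - 74 ≡ 7; y = λ·(6 - 7) - 12 ≡ 68. → (7, 68)
6P: (7, 68) + (68, 22). λ = (22 - 68)/(68 - 7) ≡ 25/61 mod 71. 61⁻¹ ≡ 7 (mod 71), so λ ≡ 33.
  x = λ² - 7 - 68 = 1089 - 75 ≡ 20; y = λ·(7 - 20) - 68 ≡ 0. → (20, 0)
7P: (20, 0) + (68, 22). λ = (22 - 0)/(68 - 20) ≡ 22/48 mod 71. 48⁻¹ ≡ 37 (mod 71), so λ ≡ 33.
  x = λ² - 20 - 68 = 1089 - 88 ≡ 7; y = λ·(20 - 7) - 0 ≡ 3. → (7, 3)
8P: (7, 3) + (68, 22). λ = (22 - 3)/(68 - 7) ≡ 19/61 mod 71. 61⁻¹ ≡ 7 (mod 71) since 61·7 = 427 ≡ 1, so λ ≡ 62.
  x = λ² - 7 - 68 = 3844 - 75 ≡ 6; y = λ·(7 - 6) - 3 ≡ 59. → (6, 59)
9P: (6, 59) + (68, 22). λ = (22 - 59)/(68 - 6) ≡ 34/62 mod 71. 62⁻¹ ≡ 63 (mod 71) since 62·63 = 3906 ≡ 1, so λ ≡ 12.
  x = λ² - 6 - 68 = 144 - 74 ≡ 70; y = λ·(6 - 70) - 59 ≡ 25. → (70, 25)
10P: (70, 25) + (68, 22). λ = (22 - 25)/(68 - 70) ≡ 68/69 mod 71. 69⁻¹ ≡ 35 (mod 71), so λ ≡ 37.
  x = λ² - 70 - 68 = 1369 - 138 ≡ 24; y = λ·(70 - 24) - 25 ≡ 44. → (24, 44)
11P: (24, 44) + (68, 22). λ = (22 - 44)/(68 - 24) ≡ 49/44 mod 71. 44⁻¹ ≡ 21 (mod 71) since 44·21 = 924 ≡ 1, so λ ≡ 35.
  x = λ² - 24 - 68 = 1225 - 92 ≡ 68; y = λ·(24 - 68) - 44 ≡ 49. → (68, 49)
12P: (68, 49) + (68, 22): same x and y₁ ≡ -y₂, so the sum is O.
12P = O, so the order is 12.

12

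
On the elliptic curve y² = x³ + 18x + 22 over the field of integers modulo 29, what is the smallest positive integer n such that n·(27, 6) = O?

2P: tangent at (27, 6): λ = (3·27² + 18)/(2·6) ≡ 1/12. 12⁻¹ ≡ 17 (mod 29), so λ ≡ 1·17 ≡ 17.
  x = λ² - 27 - 27 = 289 - 54 ≡ 3; y = λ·(27 - 3) - 6 ≡ 25. → (3, 25)
3P: (3, 25) + (27, 6). λ = (6 - 25)/(27 - 3) ≡ 10/24 mod 29. 24⁻¹ ≡ 23 (mod 29) since 24·23 = 552 ≡ 1, so λ ≡ 27.
  x = λ² - 3 - 27 = 729 - 30 ≡ 3; y = λ·(3 - 3) - 25 ≡ 4. → (3, 4)
4P: (3, 4) + (27, 6). λ = (6 - 4)/(27 - 3) ≡ 2/24 mod 29. 24⁻¹ ≡ 23 (mod 29) since 24·23 = 552 ≡ 1, so λ ≡ 17.
  x = λ² - 3 - 27 = 289 - 30 ≡ 27; y = λ·(3 - 27) - 4 ≡ 23. → (27, 23)
5P: (27, 23) + (27, 6): same x and y₁ ≡ -y₂, so the sum is O.
5P = O, so the order is 5.

5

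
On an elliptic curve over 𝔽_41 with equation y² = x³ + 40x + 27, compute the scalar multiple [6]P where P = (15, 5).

Double-and-add on 6 = (110)₂. Start with P = (15, 5) for the leading 1-bit.
double: tangent at (15, 5): λ = (3·15² + 40)/(2·5) ≡ 18/10. 10⁻¹ ≡ 37 (mod 41) since 10·37 = 370 ≡ 1, so λ ≡ 18·37 ≡ 10.
  x = λ² - 15 - 15 = 100 - 30 ≡ 29; y = λ·(15 - 29) - 5 ≡ 19. → (29, 19)
add P: (29, 19) + (15, 5). λ = (5 - 19)/(15 - 29) ≡ 27/27 mod 41. 27⁻¹ ≡ 38 (mod 41), so λ ≡ 1.
  x = λ² - 29 - 15 = 1 - 44 ≡ 39; y = λ·(29 - 39) - 19 ≡ 12. → (39, 12)
double: tangent at (39, 12): λ = (3·39² + 40)/(2·12) ≡ 11/24. 24⁻¹ ≡ 12 (mod 41), so λ ≡ 11·12 ≡ 9.
  x = λ² - 39 - 39 = 81 - 78 ≡ 3; y = λ·(39 - 3) - 12 ≡ 25. → (3, 25)

(3, 25)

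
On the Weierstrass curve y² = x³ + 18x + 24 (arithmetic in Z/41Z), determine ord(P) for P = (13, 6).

2P: tangent at (13, 6): λ = (3·13² + 18)/(2·6) ≡ 33/12. 12⁻¹ ≡ 24 (mod 41), so λ ≡ 33·24 ≡ 13.
  x = λ² - 13 - 13 = 169 - 26 ≡ 20; y = λ·(13 - 20) - 6 ≡ 26. → (20, 26)
3P: (20, 26) + (13, 6). λ = (6 - 26)/(13 - 20) ≡ 21/34 mod 41. 34⁻¹ ≡ 35 (mod 41) since 34·35 = 1190 ≡ 1, so λ ≡ 38.
  x = λ² - 20 - 13 = 1444 - 33 ≡ 17; y = λ·(20 - 17) - 26 ≡ 6. → (17, 6)
4P: (17, 6) + (13, 6). λ = (6 - 6)/(13 - 17) ≡ 0/37 mod 41. 37⁻¹ ≡ 10 (mod 41) since 37·10 = 370 ≡ 1, so λ ≡ 0.
  x = λ² - 17 - 13 = 0 - 30 ≡ 11; y = λ·(17 - 11) - 6 ≡ 35. → (11, 35)
5P: (11, 35) + (13, 6). λ = (6 - 35)/(13 - 11) ≡ 12/2 mod 41. 2⁻¹ ≡ 21 (mod 41) since 2·21 = 42 ≡ 1, so λ ≡ 6.
  x = λ² - 11 - 13 = 36 - 24 ≡ 12; y = λ·(11 - 12) - 35 ≡ 0. → (12, 0)
6P: (12, 0) + (13, 6). λ = (6 - 0)/(13 - 12) ≡ 6/1 mod 41. 1⁻¹ ≡ 1 (mod 41), so λ ≡ 6.
  x = λ² - 12 - 13 = 36 - 25 ≡ 11; y = λ·(12 - 11) - 0 ≡ 6. → (11, 6)
7P: (11, 6) + (13, 6). λ = (6 - 6)/(13 - 11) ≡ 0/2 mod 41. 2⁻¹ ≡ 21 (mod 41), so λ ≡ 0.
  x = λ² - 11 - 13 = 0 - 24 ≡ 17; y = λ·(11 - 17) - 6 ≡ 35. → (17, 35)
8P: (17, 35) + (13, 6). λ = (6 - 35)/(13 - 17) ≡ 12/37 mod 41. 37⁻¹ ≡ 10 (mod 41), so λ ≡ 38.
  x = λ² - 17 - 13 = 1444 - 30 ≡ 20; y = λ·(17 - 20) - 35 ≡ 15. → (20, 15)
9P: (20, 15) + (13, 6). λ = (6 - 15)/(13 - 20) ≡ 32/34 mod 41. 34⁻¹ ≡ 35 (mod 41), so λ ≡ 13.
  x = λ² - 20 - 13 = 169 - 33 ≡ 13; y = λ·(20 - 13) - 15 ≡ 35. → (13, 35)
10P: (13, 35) + (13, 6): same x and y₁ ≡ -y₂, so the sum is ∞.
10P = ∞, so the order is 10.

10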